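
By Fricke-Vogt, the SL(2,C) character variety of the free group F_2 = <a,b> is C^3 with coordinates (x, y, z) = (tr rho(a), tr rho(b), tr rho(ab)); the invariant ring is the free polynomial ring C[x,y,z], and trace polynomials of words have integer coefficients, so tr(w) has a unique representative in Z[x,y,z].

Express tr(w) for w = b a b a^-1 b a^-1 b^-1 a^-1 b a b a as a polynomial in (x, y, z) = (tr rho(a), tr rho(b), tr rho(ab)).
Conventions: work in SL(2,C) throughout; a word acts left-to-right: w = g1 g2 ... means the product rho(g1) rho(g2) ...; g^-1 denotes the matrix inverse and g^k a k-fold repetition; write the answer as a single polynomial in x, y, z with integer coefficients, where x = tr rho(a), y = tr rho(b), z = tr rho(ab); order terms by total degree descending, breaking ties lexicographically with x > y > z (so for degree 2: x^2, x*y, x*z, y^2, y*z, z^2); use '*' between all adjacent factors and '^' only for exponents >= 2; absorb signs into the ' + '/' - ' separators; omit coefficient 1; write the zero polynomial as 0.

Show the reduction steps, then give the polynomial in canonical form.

x^2*y^2*z^4 - x^3*y*z^3 - x*y^3*z^3 - 2*x*y*z^5 - x^2*y^2*z^2 + x^2*z^4 + y^2*z^4 + z^6 + x^3*y*z + 2*x*y^3*z + 7*x*y*z^3 - x^2*y^2 - 2*x^2*z^2 - 3*y^2*z^2 - 6*z^4 - 5*x*y*z + x^2 + y^2 + 9*z^2 - 2

so tr(b a b a) = tr(b a) * tr(b a) - tr(1)   [split at a repeated b] = z^2 - 2
tr(a b a b a b) = tr(b a) * tr(b a b a) - tr(b^-1 a^-1)   [split at a repeated b] = z^3 - 3*z
so tr(b a b) = tr(b) * tr(a b) - tr(a)   [square of b] = y*z - x
tr(a b a b a) = tr(a) * tr(b a b a) - tr(b a b)   [square of a] = x*z^2 - y*z - x
so tr(b a b a b a b) = tr(b) * tr(a b a b a b) - tr(a b a b a)   [square of b] = y*z^3 - x*z^2 - 2*y*z + x
tr(b^2 a b a b a b) = tr(b) * tr(b a b a b a b) - tr(b a b a b a)   [square of b] = y^2*z^3 - x*y*z^2 - 2*y^2*z - z^3 + x*y + 3*z
tr(a b a b a b a b) = tr(a b a b a b) * tr(a b) - tr(b a b a)   [split at a repeated a] = z^4 - 4*z^2 + 2
reduce: tr(a b a) = tr(a) * tr(b a) - tr(b)   [square of a] = x*z - y
so tr(b a b a b) = tr(b) * tr(a b a b) - tr(a b a)   [square of b] = y*z^2 - x*z - y
so tr(a b a b a b a) = tr(a) * tr(b a b a b a) - tr(b a b a b)   [square of a] = x*z^3 - y*z^2 - 2*x*z + y
tr(b^2 a b a b a b a) = tr(b) * tr(a b a b a b a b) - tr(a b a b a b a)   [square of b] = y*z^4 - x*z^3 - 3*y*z^2 + 2*x*z + y
tr(b a b a b a b a^-1 b) = tr(b^2 a b a b a b) * tr(a) - tr(b^2 a b a b a b a)   [inverse elimination on a] = x*y^2*z^3 - x^2*y*z^2 - y*z^4 - 2*x*y^2*z + x^2*y + 3*y*z^2 + x*z - y
so tr(b a b a b a b a b a) = tr(a b a b a b a b) * tr(a b) - tr(b a b a b a)   [split at a repeated a] = z^5 - 5*z^3 + 5*z
so tr(b a b a b a b a^-1 b a) = tr(b a b a b a b a b) * tr(a) - tr(b a b a b a b a b a)   [inverse elimination on a] = x*y*z^4 - x^2*z^3 - z^5 - 3*x*y*z^2 + 2*x^2*z + 5*z^3 + x*y - 5*z
so tr(a^-1 b a b a b a b a^-1 b) = tr(b a b a b a b a^-1 b) * tr(a) - tr(b a b a b a b a^-1 b a)   [inverse elimination on a] = x^2*y^2*z^3 - x^3*y*z^2 - 2*x*y*z^4 - 2*x^2*y^2*z + x^2*z^3 + z^5 + x^3*y + 6*x*y*z^2 - x^2*z - 5*z^3 - 2*x*y + 5*z
so tr(a^-1 b a b a b a b a^-1 b a^-1) = tr(a^-1 b a b a b a b a^-1 b) * tr(a) - tr(a^-1 b a b a b a b a^-1 b a)   [inverse elimination on a] = x^3*y^2*z^3 - x^4*y*z^2 - 2*x^2*y*z^4 - 2*x^3*y^2*z + x^3*z^3 - x*y^2*z^3 + x*z^5 + x^4*y + 7*x^2*y*z^2 + y*z^4 - x^3*z + 2*x*y^2*z - 5*x*z^3 - 3*x^2*y - 3*y*z^2 + 4*x*z + y
tr(b^3 a b a b a b) = tr(b) * tr(b^2 a b a b a b) - tr(b^2 a b a b a)   [square of b] = y^3*z^3 - x*y^2*z^2 - 2*y^3*z - 2*y*z^3 + x*y^2 + x*z^2 + 5*y*z - x
reduce: tr(b^3 a b a b a b a) = tr(b) * tr(a b a b a b a b^2) - tr(a b a b a b a b)   [square of b] = y^2*z^4 - x*y*z^3 - 3*y^2*z^2 - z^4 + 2*x*y*z + y^2 + 4*z^2 - 2
reduce: tr(b^2 a b a b a b a^-1 b) = tr(b^3 a b a b a b) * tr(a) - tr(b^3 a b a b a b a)   [inverse elimination on a] = x*y^3*z^3 - x^2*y^2*z^2 - y^2*z^4 - 2*x*y^3*z - x*y*z^3 + x^2*y^2 + x^2*z^2 + 3*y^2*z^2 + z^4 + 3*x*y*z - x^2 - y^2 - 4*z^2 + 2
so tr(a^2 b a b a) = tr(a) * tr(b a b a^2) - tr(b a b a)   [square of a] = x^2*z^2 - x*y*z - x^2 - z^2 + 2
reduce: tr(a b a b a b^2 a) = tr(b) * tr(a^2 b a b a b) - tr(a^2 b a b a)   [square of b] = x*y*z^3 - x^2*z^2 - y^2*z^2 - x*y*z + x^2 + y^2 + z^2 - 2
reduce: tr(b a b^2 a b a b a b) = tr(b) * tr(a b a b a b^2 a b) - tr(a b a b a b^2 a)   [square of b] = y^2*z^4 - 2*x*y*z^3 + x^2*z^2 - 2*y^2*z^2 + 3*x*y*z - x^2 - z^2 + 2
so tr(a b a b a b a b a) = tr(a) * tr(b a b a b a b a) - tr(b a b a b a b)   [square of a] = x*z^4 - y*z^3 - 3*x*z^2 + 2*y*z + x
reduce: tr(b a b^2 a b a b a b a) = tr(b) * tr(a b a b a b a b a b) - tr(a b a b a b a b a)   [square of b] = y*z^5 - x*z^4 - 4*y*z^3 + 3*x*z^2 + 3*y*z - x
reduce: tr(b^2 a b a b a b a^-1 b a) = tr(b a b^2 a b a b a b) * tr(a) - tr(b a b^2 a b a b a b a)   [inverse elimination on a] = x*y^2*z^4 - 2*x^2*y*z^3 - y*z^5 + x^3*z^2 - 2*x*y^2*z^2 + x*z^4 + 3*x^2*y*z + 4*y*z^3 - x^3 - 4*x*z^2 - 3*y*z + 3*x
tr(b a b a b a b a^-1 b a^-1 b) = tr(b^2 a b a b a b a^-1 b) * tr(a) - tr(b^2 a b a b a b a^-1 b a)   [inverse elimination on a] = x^2*y^3*z^3 - x^3*y^2*z^2 - 2*x*y^2*z^4 - 2*x^2*y^3*z + x^2*y*z^3 + y*z^5 + x^3*y^2 + 5*x*y^2*z^2 - 4*y*z^3 - x*y^2 + 3*y*z - x
tr(b a^-1 b a b a b a b a b) = tr(b a b a b a b a b^2) * tr(a) - tr(b a b a b a b a b^2 a)   [inverse elimination on a] = x*y^2*z^4 - x^2*y*z^3 - y*z^5 - 3*x*y^2*z^2 + 2*x^2*y*z + 4*y*z^3 + x*y^2 + x*z^2 - 3*y*z - x
tr(b a b a b a b a b a b a) = tr(a b a b a b a b a b) * tr(a b) - tr(b a b a b a b a)   [split at a repeated a] = z^6 - 6*z^4 + 9*z^2 - 2
tr(b a^-1 b a b a b a b a b a) = tr(b a b a b a b a b a b) * tr(a) - tr(b a b a b a b a b a b a)   [inverse elimination on a] = x*y*z^5 - x^2*z^4 - z^6 - 4*x*y*z^3 + 3*x^2*z^2 + 6*z^4 + 3*x*y*z - x^2 - 9*z^2 + 2
tr(b a b a b a b a^-1 b a^-1 b a) = tr(b a^-1 b a b a b a b a b) * tr(a) - tr(b a^-1 b a b a b a b a b a)   [inverse elimination on a] = x^2*y^2*z^4 - x^3*y*z^3 - 2*x*y*z^5 - 3*x^2*y^2*z^2 + x^2*z^4 + z^6 + 2*x^3*y*z + 8*x*y*z^3 + x^2*y^2 - 2*x^2*z^2 - 6*z^4 - 6*x*y*z + 9*z^2 - 2
tr(a^-1 b a b a b a b a^-1 b a^-1 b) = tr(b a b a b a b a^-1 b a^-1 b) * tr(a) - tr(b a b a b a b a^-1 b a^-1 b a)   [inverse elimination on a] = x^3*y^3*z^3 - x^4*y^2*z^2 - 3*x^2*y^2*z^4 - 2*x^3*y^3*z + 2*x^3*y*z^3 + 3*x*y*z^5 + x^4*y^2 + 8*x^2*y^2*z^2 - x^2*z^4 - z^6 - 2*x^3*y*z - 12*x*y*z^3 - 2*x^2*y^2 + 2*x^2*z^2 + 6*z^4 + 9*x*y*z - x^2 - 9*z^2 + 2
reduce: tr(b a b a^-1 b a^-1 b^-1 a^-1 b a b a) = tr(a^-1 b a b a b a b a^-1 b a^-1) * tr(b) - tr(a^-1 b a b a b a b a^-1 b a^-1 b)   [inverse elimination on b] = x^2*y^2*z^4 - x^3*y*z^3 - x*y^3*z^3 - 2*x*y*z^5 - x^2*y^2*z^2 + x^2*z^4 + y^2*z^4 + z^6 + x^3*y*z + 2*x*y^3*z + 7*x*y*z^3 - x^2*y^2 - 2*x^2*z^2 - 3*y^2*z^2 - 6*z^4 - 5*x*y*z + x^2 + y^2 + 9*z^2 - 2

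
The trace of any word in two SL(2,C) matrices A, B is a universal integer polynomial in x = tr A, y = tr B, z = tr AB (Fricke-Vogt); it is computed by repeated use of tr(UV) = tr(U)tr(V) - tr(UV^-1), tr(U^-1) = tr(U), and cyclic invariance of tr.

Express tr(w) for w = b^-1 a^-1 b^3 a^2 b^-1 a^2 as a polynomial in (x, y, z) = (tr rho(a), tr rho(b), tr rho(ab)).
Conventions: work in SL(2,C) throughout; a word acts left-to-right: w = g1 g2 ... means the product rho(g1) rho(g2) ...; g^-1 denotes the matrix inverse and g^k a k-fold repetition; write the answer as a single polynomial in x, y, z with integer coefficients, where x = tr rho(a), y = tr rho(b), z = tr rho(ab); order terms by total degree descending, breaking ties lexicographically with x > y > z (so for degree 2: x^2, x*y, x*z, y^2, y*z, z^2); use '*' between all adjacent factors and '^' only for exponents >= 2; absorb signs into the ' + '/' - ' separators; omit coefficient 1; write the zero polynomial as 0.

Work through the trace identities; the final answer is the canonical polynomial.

-x^4*y^4*z + x^5*y^3 + x^3*y^5 + 2*x^3*y^3*z^2 - x^2*y^2*z^3 - x^5*y - 6*x^3*y^3 - 2*x^3*y*z^2 - x*y^5 - x*y^3*z^2 + x^4*z + 5*x^2*y^2*z + x^2*z^3 + 4*x^3*y + 4*x*y^3 - 3*x^2*z - x*y - z

tr(a b^2) = tr(b) * tr(a b) - tr(a) = y*z - x
tr(b^3 a) = tr(b) * tr(a b^2) - tr(a b) = y^2*z - x*y - z
so tr(b^2) = tr(b) * tr(b) - tr(1) = y^2 - 2
reduce: tr(b^3) = tr(b) * tr(b^2) - tr(b) = y^3 - 3*y
tr(b^3 a^2) = tr(a) * tr(b^3 a) - tr(b^3) = x*y^2*z - x^2*y - y^3 - x*z + 3*y
so tr(a b^3 a^2) = tr(a) * tr(b^3 a^2) - tr(b^3 a) = x^2*y^2*z - x^3*y - x*y^3 - x^2*z - y^2*z + 4*x*y + z
tr(b a b a) = tr(b a) * tr(b a) - tr(1) = z^2 - 2
tr(a^2 b a b) = tr(a) * tr(b a b a) - tr(b a b) = x*z^2 - y*z - x
tr(a b a) = tr(a) * tr(b a) - tr(b) = x*z - y
reduce: tr(a^2 b a) = tr(a) * tr(a b a) - tr(a b) = x^2*z - x*y - z
tr(b a^2 b a b) = tr(b) * tr(a^2 b a b) - tr(a^2 b a) = x*y*z^2 - x^2*z - y^2*z + z
reduce: tr(a b^3 a^2 b) = tr(b) * tr(b a^2 b a b) - tr(b a^2 b a) = x*y^2*z^2 - x^2*y*z - y^3*z - x*z^2 + 2*y*z + x
tr(b^3 a^2 b^-1 a) = tr(a b^3 a^2) * tr(b) - tr(a b^3 a^2 b) = x^2*y^3*z - x^3*y^2 - x*y^4 - x*y^2*z^2 + 4*x*y^2 + x*z^2 - y*z - x
tr(b^2 a^2) = tr(a) * tr(b^2 a) - tr(b^2) = x*y*z - x^2 - y^2 + 2
reduce: tr(a^2 b^2 a) = tr(a) * tr(b^2 a^2) - tr(b^2 a) = x^2*y*z - x^3 - x*y^2 - y*z + 3*x
tr(b a^4 b) = tr(a) * tr(a^2 b^2 a) - tr(a^2 b^2) = x^3*y*z - x^4 - x^2*y^2 - 2*x*y*z + 4*x^2 + y^2 - 2
reduce: tr(b a^4) = tr(a) * tr(a^2 b a) - tr(a^2 b) = x^3*z - x^2*y - 2*x*z + y
so tr(b a^4 b^2) = tr(b) * tr(b a^4 b) - tr(b a^4) = x^3*y^2*z - x^4*y - x^2*y^3 - x^3*z - 2*x*y^2*z + 5*x^2*y + y^3 + 2*x*z - 3*y
reduce: tr(b^3 a^4 b) = tr(b) * tr(b a^4 b^2) - tr(b a^4 b) = x^3*y^3*z - x^4*y^2 - x^2*y^4 - 2*x^3*y*z - 2*x*y^3*z + x^4 + 6*x^2*y^2 + y^4 + 4*x*y*z - 4*x^2 - 4*y^2 + 2
tr(b a b a b) = tr(b) * tr(a b a b) - tr(a b a) = y*z^2 - x*z - y
so tr(a b a b^3) = tr(b) * tr(b a b a b) - tr(b a b a) = y^2*z^2 - x*y*z - y^2 - z^2 + 2
tr(a b a b^3 a^2) = tr(a) * tr(a b a b^3 a) - tr(a b a b^3) = x^2*y^2*z^2 - x^3*y*z - x*y^3*z - x^2*z^2 - y^2*z^2 + 3*x*y*z + x^2 + y^2 + z^2 - 2
reduce: tr(b^3 a^4 b a) = tr(a) * tr(a b a b^3 a^2) - tr(a b a b^3 a) = x^3*y^2*z^2 - x^4*y*z - x^2*y^3*z - x^3*z^2 - 2*x*y^2*z^2 + 4*x^2*y*z + y^3*z + x^3 + x*y^2 + 2*x*z^2 - 2*y*z - 3*x
so tr(a^2 b a^-1 b^3 a^2) = tr(b^3 a^4 b) * tr(a) - tr(b^3 a^4 b a) = x^4*y^3*z - x^5*y^2 - x^3*y^4 - x^3*y^2*z^2 - x^4*y*z - x^2*y^3*z + x^5 + 6*x^3*y^2 + x^3*z^2 + x*y^4 + 2*x*y^2*z^2 - y^3*z - 5*x^3 - 5*x*y^2 - 2*x*z^2 + 2*y*z + 5*x
tr(a^2 b a^2 b) = tr(a) * tr(b a^2 b a) - tr(b a^2 b) = x^2*z^2 - 2*x*y*z + y^2 - 2
tr(a^2 b a^2 b^2) = tr(b) * tr(a^2 b a^2 b) - tr(a^2 b a^2) = x^2*y*z^2 - x^3*z - 2*x*y^2*z + x^2*y + y^3 + 2*x*z - 3*y
so tr(b a^2 b a^2 b^2) = tr(b) * tr(a^2 b a^2 b^2) - tr(a^2 b a^2 b) = x^2*y^2*z^2 - x^3*y*z - 2*x*y^3*z + x^2*y^2 - x^2*z^2 + y^4 + 4*x*y*z - 4*y^2 + 2
tr(b^3 a^2 b a^2 b) = tr(b) * tr(b a^2 b a^2 b^2) - tr(b a^2 b a^2 b) = x^2*y^3*z^2 - x^3*y^2*z - 2*x*y^4*z + x^2*y^3 - 2*x^2*y*z^2 + y^5 + x^3*z + 6*x*y^2*z - x^2*y - 5*y^3 - 2*x*z + 5*y
so tr(a b a b a b) = tr(a b) * tr(a b a b) - tr(a^-1 b^-1) = z^3 - 3*z
so tr(b a b a b a b) = tr(b) * tr(a b a b a b) - tr(a b a b a) = y*z^3 - x*z^2 - 2*y*z + x
tr(b a b a b^3 a) = tr(b) * tr(b a b a b a b) - tr(b a b a b a) = y^2*z^3 - x*y*z^2 - 2*y^2*z - z^3 + x*y + 3*z
so tr(b a b a b^3) = tr(b) * tr(b^2 a b a b) - tr(b^2 a b a) = y^3*z^2 - x*y^2*z - y^3 - 2*y*z^2 + x*z + 3*y
tr(b a b^3 a^2 b a) = tr(a) * tr(b a b a b^3 a) - tr(b a b a b^3) = x*y^2*z^3 - x^2*y*z^2 - y^3*z^2 - x*y^2*z - x*z^3 + x^2*y + y^3 + 2*y*z^2 + 2*x*z - 3*y
reduce: tr(b a b^3 a^2 b) = tr(b) * tr(a b^3 a^2 b) - tr(a b^3 a^2) = x*y^3*z^2 - 2*x^2*y^2*z - y^4*z + x^3*y + x*y^3 - x*y*z^2 + x^2*z + 3*y^2*z - 3*x*y - z
reduce: tr(b^3 a^2 b a^2 b a) = tr(a) * tr(b a b^3 a^2 b a) - tr(b a b^3 a^2 b) = x^2*y^2*z^3 - x^3*y*z^2 - 2*x*y^3*z^2 + x^2*y^2*z - x^2*z^3 + y^4*z + 3*x*y*z^2 + x^2*z - 3*y^2*z + z
tr(a^2 b a^-1 b^3 a^2 b) = tr(b^3 a^2 b a^2 b) * tr(a) - tr(b^3 a^2 b a^2 b a) = x^3*y^3*z^2 - x^4*y^2*z - 2*x^2*y^4*z - x^2*y^2*z^3 + x^3*y^3 - x^3*y*z^2 + x*y^5 + 2*x*y^3*z^2 + x^4*z + 5*x^2*y^2*z + x^2*z^3 - y^4*z - x^3*y - 5*x*y^3 - 3*x*y*z^2 - 3*x^2*z + 3*y^2*z + 5*x*y - z
reduce: tr(a^-1 b^3 a^2 b^-1 a^2 b) = tr(a^2 b a^-1 b^3 a^2) * tr(b) - tr(a^2 b a^-1 b^3 a^2 b) = x^4*y^4*z - x^5*y^3 - x^3*y^5 - 2*x^3*y^3*z^2 + x^2*y^4*z + x^2*y^2*z^3 + x^5*y + 5*x^3*y^3 + 2*x^3*y*z^2 - x^4*z - 5*x^2*y^2*z - x^2*z^3 - 4*x^3*y + x*y*z^2 + 3*x^2*z - y^2*z + z
so tr(b^-1 a^-1 b^3 a^2 b^-1 a^2) = tr(a^-1 b^3 a^2 b^-1 a^2) * tr(b) - tr(a^-1 b^3 a^2 b^-1 a^2 b) = -x^4*y^4*z + x^5*y^3 + x^3*y^5 + 2*x^3*y^3*z^2 - x^2*y^2*z^3 - x^5*y - 6*x^3*y^3 - 2*x^3*y*z^2 - x*y^5 - x*y^3*z^2 + x^4*z + 5*x^2*y^2*z + x^2*z^3 + 4*x^3*y + 4*x*y^3 - 3*x^2*z - x*y - z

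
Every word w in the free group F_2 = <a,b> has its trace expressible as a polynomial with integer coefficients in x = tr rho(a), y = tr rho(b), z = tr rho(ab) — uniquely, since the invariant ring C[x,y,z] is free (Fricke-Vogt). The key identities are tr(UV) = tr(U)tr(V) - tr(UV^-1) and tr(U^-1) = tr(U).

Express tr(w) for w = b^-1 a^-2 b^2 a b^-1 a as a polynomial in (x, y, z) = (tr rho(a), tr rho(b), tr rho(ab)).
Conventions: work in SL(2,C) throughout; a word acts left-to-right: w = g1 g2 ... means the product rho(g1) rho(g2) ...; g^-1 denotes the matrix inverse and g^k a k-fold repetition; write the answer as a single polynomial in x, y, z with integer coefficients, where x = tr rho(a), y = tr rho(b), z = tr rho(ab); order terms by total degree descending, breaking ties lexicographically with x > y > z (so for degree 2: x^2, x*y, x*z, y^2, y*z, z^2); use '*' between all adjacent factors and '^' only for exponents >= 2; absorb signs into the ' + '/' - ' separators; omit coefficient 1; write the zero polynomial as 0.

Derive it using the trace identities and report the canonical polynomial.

-x^3*y^3*z + x^4*y^2 + x^2*y^4 + 2*x^2*y^2*z^2 - x^3*y*z - x*y^3*z - x*y*z^3 - 4*x^2*y^2 + 3*x*y*z + x^2 + y^2 + z^2 - 2

so tr(b^2) = tr(b)*tr(b) - tr(1) = y^2 - 2
so tr(b^2 a) = tr(b)*tr(a b) - tr(a) = y*z - x
so tr(a^2 b^2) = tr(a)*tr(b^2 a) - tr(b^2) = x*y*z - x^2 - y^2 + 2
reduce: tr(a^2 b) = tr(a)*tr(b a) - tr(b) = x*z - y
tr(b^2 a^2 b) = tr(b)*tr(a^2 b^2) - tr(a^2 b) = x*y^2*z - x^2*y - y^3 - x*z + 3*y
tr(b a b a) = tr(a b)*tr(a b) - tr(1)   [split at repeated a] = z^2 - 2
so tr(a^2 b a b) = tr(a)*tr(b a b a) - tr(b a b) = x*z^2 - y*z - x
so tr(a^2 b a) = tr(a)*tr(a b a) - tr(a b) = x^2*z - x*y - z
so tr(b^2 a^2 b a) = tr(b)*tr(a^2 b a b) - tr(a^2 b a) = x*y*z^2 - x^2*z - y^2*z + z
tr(b^2 a^2 b a^-1) = tr(b^2 a^2 b)*tr(a) - tr(b^2 a^2 b a) = x^2*y^2*z - x^3*y - x*y^3 - x*y*z^2 + y^2*z + 3*x*y - z
tr(a^-2 b^2 a^2 b) = tr(b^2 a^2 b a^-1)*tr(a) - tr(b^2 a^2 b) = x^3*y^2*z - x^4*y - x^2*y^3 - x^2*y*z^2 + 4*x^2*y + y^3 - 3*y
reduce: tr(a b^-1 a^-2 b^2 a) = tr(a^-2 b^2 a^2)*tr(b) - tr(a^-2 b^2 a^2 b) = -x^3*y^2*z + x^4*y + x^2*y^3 + x^2*y*z^2 - 4*x^2*y + y
tr(b^2 a b) = tr(b)*tr(b a b) - tr(b a) = y^2*z - x*y - z
reduce: tr(a b a b^2) = tr(b)*tr(a b a b) - tr(a b a) = y*z^2 - x*z - y
tr(b^2 a b a b) = tr(b)*tr(a b a b^2) - tr(a b a b) = y^2*z^2 - x*y*z - y^2 - z^2 + 2
so tr(a b a b a b) = tr(b a b a)*tr(b a) - tr(a b)   [split at repeated b] = z^3 - 3*z
reduce: tr(b^2 a b a b a) = tr(b)*tr(a b a b a b) - tr(a b a b a) = y*z^3 - x*z^2 - 2*y*z + x
tr(a^-1 b^2 a b a b) = tr(b^2 a b a b)*tr(a) - tr(b^2 a b a b a) = x*y^2*z^2 - x^2*y*z - y*z^3 - x*y^2 + 2*y*z + x
so tr(a^-1 b^2 a b a b^-1) = tr(a^-1 b^2 a b a)*tr(b) - tr(a^-1 b^2 a b a b) = -x*y^2*z^2 + x^2*y*z + y^3*z + y*z^3 - 3*y*z - x
reduce: tr(a b^-1 a^-2 b^2 a b) = tr(a^-1 b^2 a b a b^-1)*tr(a) - tr(a^-1 b^2 a b a b^-1 a) = -x^2*y^2*z^2 + x^3*y*z + x*y^3*z + x*y*z^3 - 3*x*y*z - x^2 - z^2 + 2
reduce: tr(b^-1 a^-2 b^2 a b^-1 a) = tr(a b^-1 a^-2 b^2 a)*tr(b) - tr(a b^-1 a^-2 b^2 a b) = -x^3*y^3*z + x^4*y^2 + x^2*y^4 + 2*x^2*y^2*z^2 - x^3*y*z - x*y^3*z - x*y*z^3 - 4*x^2*y^2 + 3*x*y*z + x^2 + y^2 + z^2 - 2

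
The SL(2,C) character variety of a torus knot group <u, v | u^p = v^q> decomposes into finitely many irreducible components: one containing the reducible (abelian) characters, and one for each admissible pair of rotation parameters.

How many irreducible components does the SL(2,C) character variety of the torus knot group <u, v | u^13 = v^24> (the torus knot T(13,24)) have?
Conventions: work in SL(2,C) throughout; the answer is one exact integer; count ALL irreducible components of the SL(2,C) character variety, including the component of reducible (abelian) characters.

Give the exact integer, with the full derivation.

139

For T(13,24): irreducibility forces the central element u^13 = v^24 to one of +I, -I.
This locks tr(u) to 2*cos(pi*alpha/13), alpha in 1..12, and tr(v) to 2*cos(pi*beta/24), beta in 1..23, on each component of irreducible characters.
u^13 = (-1)^alpha I and v^24 = (-1)^beta I must agree, so alpha and beta have equal parity.
Enumerate parity-matched pairs: 6*12 odd-odd plus 6*11 even-even gives 138.
components with irreducible characters: 138; plus the single component of reducible (abelian) characters: total 139.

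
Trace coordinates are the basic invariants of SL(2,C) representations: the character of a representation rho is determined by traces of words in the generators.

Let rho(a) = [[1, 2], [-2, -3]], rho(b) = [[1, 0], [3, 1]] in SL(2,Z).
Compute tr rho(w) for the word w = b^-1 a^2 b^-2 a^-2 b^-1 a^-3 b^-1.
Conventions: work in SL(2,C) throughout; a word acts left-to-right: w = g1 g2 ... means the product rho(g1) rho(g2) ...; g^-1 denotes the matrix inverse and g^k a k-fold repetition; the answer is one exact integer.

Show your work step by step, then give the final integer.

rho(b^-1) = [[1, 0], [-3, 1]]
... * rho(a) = [[1, 2], [-2, -3]]  ->  [[1, 2], [-5, -9]]
... * rho(a) = [[1, 2], [-2, -3]]  ->  [[-3, -4], [13, 17]]
... * rho(b^-1) = [[1, 0], [-3, 1]]  ->  [[9, -4], [-38, 17]]
... * rho(b^-1) = [[1, 0], [-3, 1]]  ->  [[21, -4], [-89, 17]]
... * rho(a^-1) = [[-3, -2], [2, 1]]  ->  [[-71, -46], [301, 195]]
... * rho(a^-1) = [[-3, -2], [2, 1]]  ->  [[121, 96], [-513, -407]]
... * rho(b^-1) = [[1, 0], [-3, 1]]  ->  [[-167, 96], [708, -407]]
... * rho(a^-1) = [[-3, -2], [2, 1]]  ->  [[693, 430], [-2938, -1823]]
... * rho(a^-1) = [[-3, -2], [2, 1]]  ->  [[-1219, -956], [5168, 4053]]
... * rho(a^-1) = [[-3, -2], [2, 1]]  ->  [[1745, 1482], [-7398, -6283]]
... * rho(b^-1) = [[1, 0], [-3, 1]]  ->  [[-2701, 1482], [11451, -6283]]
tr = -2701 + -6283 = -8984

-8984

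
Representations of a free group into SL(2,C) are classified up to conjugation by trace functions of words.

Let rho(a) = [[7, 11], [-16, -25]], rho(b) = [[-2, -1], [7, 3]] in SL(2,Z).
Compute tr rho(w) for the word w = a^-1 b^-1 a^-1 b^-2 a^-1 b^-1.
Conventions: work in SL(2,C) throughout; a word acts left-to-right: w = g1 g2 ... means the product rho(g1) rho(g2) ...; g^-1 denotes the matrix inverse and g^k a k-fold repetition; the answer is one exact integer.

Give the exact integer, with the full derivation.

rho(a^-1) = [[-25, -11], [16, 7]]
... * rho(b^-1) = [[3, 1], [-7, -2]]  ->  [[2, -3], [-1, 2]]
... * rho(a^-1) = [[-25, -11], [16, 7]]  ->  [[-98, -43], [57, 25]]
... * rho(b^-1) = [[3, 1], [-7, -2]]  ->  [[7, -12], [-4, 7]]
... * rho(b^-1) = [[3, 1], [-7, -2]]  ->  [[105, 31], [-61, -18]]
... * rho(a^-1) = [[-25, -11], [16, 7]]  ->  [[-2129, -938], [1237, 545]]
... * rho(b^-1) = [[3, 1], [-7, -2]]  ->  [[179, -253], [-104, 147]]
tr = 179 + 147 = 326

326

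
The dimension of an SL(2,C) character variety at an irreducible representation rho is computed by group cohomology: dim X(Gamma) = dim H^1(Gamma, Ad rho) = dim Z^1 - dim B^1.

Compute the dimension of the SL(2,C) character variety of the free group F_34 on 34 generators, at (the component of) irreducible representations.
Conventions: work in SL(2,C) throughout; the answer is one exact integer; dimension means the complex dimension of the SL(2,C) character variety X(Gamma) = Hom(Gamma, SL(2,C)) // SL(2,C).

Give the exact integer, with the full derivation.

The free group F_34: 34 generators, no relators.
Z^1(Gamma, Ad rho) = (sl_2)^34: a cocycle is a free choice of one sl_2 vector per generator, so dim Z^1 = 3*34 = 102.
dim B^1 = 3: the coboundary map is injective because an irreducible image has centralizer 0 in sl_2.
dim X = dim H^1 = dim Z^1 - dim B^1 = 102 - 3 = 99.

99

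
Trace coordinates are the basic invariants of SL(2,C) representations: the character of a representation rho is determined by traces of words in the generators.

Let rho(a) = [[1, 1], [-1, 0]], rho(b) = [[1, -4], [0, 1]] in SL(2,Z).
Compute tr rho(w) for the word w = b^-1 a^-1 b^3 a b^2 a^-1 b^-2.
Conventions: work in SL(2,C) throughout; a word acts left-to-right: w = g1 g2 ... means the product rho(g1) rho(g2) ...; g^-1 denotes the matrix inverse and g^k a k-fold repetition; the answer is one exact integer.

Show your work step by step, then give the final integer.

rho(b^-1) = [[1, 4], [0, 1]]
... * rho(a^-1) = [[0, -1], [1, 1]]  ->  [[4, 3], [1, 1]]
... * rho(b) = [[1, -4], [0, 1]]  ->  [[4, -13], [1, -3]]
... * rho(b) = [[1, -4], [0, 1]]  ->  [[4, -29], [1, -7]]
... * rho(b) = [[1, -4], [0, 1]]  ->  [[4, -45], [1, -11]]
... * rho(a) = [[1, 1], [-1, 0]]  ->  [[49, 4], [12, 1]]
... * rho(b) = [[1, -4], [0, 1]]  ->  [[49, -192], [12, -47]]
... * rho(b) = [[1, -4], [0, 1]]  ->  [[49, -388], [12, -95]]
... * rho(a^-1) = [[0, -1], [1, 1]]  ->  [[-388, -437], [-95, -107]]
... * rho(b^-1) = [[1, 4], [0, 1]]  ->  [[-388, -1989], [-95, -487]]
... * rho(b^-1) = [[1, 4], [0, 1]]  ->  [[-388, -3541], [-95, -867]]
tr = -388 + -867 = -1255

-1255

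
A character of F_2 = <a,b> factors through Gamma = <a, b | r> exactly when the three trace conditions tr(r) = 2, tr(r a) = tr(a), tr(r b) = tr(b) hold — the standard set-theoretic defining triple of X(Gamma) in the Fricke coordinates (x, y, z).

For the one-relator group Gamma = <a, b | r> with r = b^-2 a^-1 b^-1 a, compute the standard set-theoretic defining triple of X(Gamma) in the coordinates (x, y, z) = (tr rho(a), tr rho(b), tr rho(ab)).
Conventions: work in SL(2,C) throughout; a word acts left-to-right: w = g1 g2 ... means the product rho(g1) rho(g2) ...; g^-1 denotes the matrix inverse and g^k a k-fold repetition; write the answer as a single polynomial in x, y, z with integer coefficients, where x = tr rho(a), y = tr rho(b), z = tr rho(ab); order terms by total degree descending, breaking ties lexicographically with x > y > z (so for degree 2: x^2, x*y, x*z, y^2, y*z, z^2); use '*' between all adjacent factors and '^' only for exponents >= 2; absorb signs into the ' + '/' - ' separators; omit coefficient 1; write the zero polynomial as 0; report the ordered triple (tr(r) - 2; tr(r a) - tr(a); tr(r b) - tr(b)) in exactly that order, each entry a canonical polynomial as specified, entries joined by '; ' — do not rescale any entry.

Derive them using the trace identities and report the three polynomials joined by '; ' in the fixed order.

x*y^2*z - x^2*y - y*z^2 + y - 2; x^2*y^2*z - x^3*y - x*y*z^2 - y^2*z + 2*x*y - x + z; x*y*z - x^2 - z^2 - y + 2

tr(b^-1) = tr(b) = y
tr(a b a) = tr(a) * tr(b a) - tr(b) = x*z - y
tr(a b a b) = tr(b a) * tr(b a) - tr(1)   [split at repeated b] = z^2 - 2
tr(b a b^-1 a) = tr(a b a) * tr(b) - tr(a b a b) = x*y*z - y^2 - z^2 + 2
tr(a b^-1 a^-1 b) = tr(b a b^-1) * tr(a) - tr(b a b^-1 a) = -x*y*z + x^2 + y^2 + z^2 - 2
tr(a^-1 b^-1 a b^-1) = tr(a b^-1 a^-1) * tr(b) - tr(a b^-1 a^-1 b) = x*y*z - x^2 - z^2 + 2
tr(b^-2 a^-1 b^-1 a) = tr(a^-1 b^-1 a b^-1) * tr(b) - tr(a^-1 b^-1 a) = x*y^2*z - x^2*y - y*z^2 + y
tr(a^2) = tr(a) * tr(a) - tr(1) = x^2 - 2
tr(a^2 b^-1) = tr(a^2) * tr(b) - tr(a^2 b) = x^2*y - x*z - y
tr(b^-2 a^2) = tr(a^2 b^-1) * tr(b) - tr(a^2) = x^2*y^2 - x*y*z - x^2 - y^2 + 2
tr(b^-1 a^2 b^-2) = tr(b^-2 a^2) * tr(b) - tr(b^-2 a^2 b) = x^2*y^3 - x*y^2*z - 2*x^2*y - y^3 + x*z + 3*y
tr(a^3) = tr(a) * tr(a^2) - tr(a) = x^3 - 3*x
tr(a^3 b) = tr(a) * tr(b a^2) - tr(b a) = x^2*z - x*y - z
tr(a^2 b^-1 a) = tr(a^3) * tr(b) - tr(a^3 b) = x^3*y - x^2*z - 2*x*y + z
tr(b a b) = tr(b) * tr(a b) - tr(a) = y*z - x
tr(a b a^2 b) = tr(a) * tr(b a b a) - tr(b a b) = x*z^2 - y*z - x
tr(a^2 b^-1 a b) = tr(a b a^2) * tr(b) - tr(a b a^2 b) = x^2*y*z - x*y^2 - x*z^2 + x
tr(a b^-1 a^2 b^-1) = tr(a^2 b^-1 a) * tr(b) - tr(a^2 b^-1 a b) = x^3*y^2 - 2*x^2*y*z - x*y^2 + x*z^2 + y*z - x
tr(b^-1 a^2 b^-2 a) = tr(a b^-1 a^2 b^-1) * tr(b) - tr(a b^-1 a^2) = x^3*y^3 - 2*x^2*y^2*z - x^3*y - x*y^3 + x*y*z^2 + x^2*z + y^2*z + x*y - z
tr(b^-2 a^-1 b^-1 a^2) = tr(b^-1 a^2 b^-2) * tr(a) - tr(b^-1 a^2 b^-2 a) = x^2*y^2*z - x^3*y - x*y*z^2 - y^2*z + 2*x*y + z
assemble the triple (tr(r) - 2; tr(r a) - x; tr(r b) - y)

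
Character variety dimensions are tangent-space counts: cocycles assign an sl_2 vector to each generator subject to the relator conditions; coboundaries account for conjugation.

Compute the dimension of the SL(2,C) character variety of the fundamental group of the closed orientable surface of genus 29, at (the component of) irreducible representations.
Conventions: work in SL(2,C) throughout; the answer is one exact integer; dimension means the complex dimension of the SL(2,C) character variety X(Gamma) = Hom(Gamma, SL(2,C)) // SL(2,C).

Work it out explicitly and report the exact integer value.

pi_1 of the closed genus-29 surface has 58 generators bound by the single product-of-commutators relator.
A cocycle assigns one sl_2 vector per generator subject to the relator condition d_2(z) = 0: dim of the unconstrained space is 3*2g = 174.
d_2 is surjective at irreducible rho (its cokernel H^2 is dual to H^0 = 0), so dim Z^1 = 174 - 3 = 171.
Coboundaries contribute dim B^1 = 3 (injective at irreducible rho).
dim H^1 = 171 - 3 = 168 = dim X.

168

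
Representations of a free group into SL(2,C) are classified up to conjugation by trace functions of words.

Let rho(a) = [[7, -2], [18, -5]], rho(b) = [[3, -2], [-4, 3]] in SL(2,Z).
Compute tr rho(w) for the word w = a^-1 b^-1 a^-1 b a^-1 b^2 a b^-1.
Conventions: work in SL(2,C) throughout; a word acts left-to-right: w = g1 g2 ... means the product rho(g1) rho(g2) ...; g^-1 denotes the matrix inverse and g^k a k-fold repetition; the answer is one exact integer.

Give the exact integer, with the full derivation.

-3518530

rho(a^-1) = [[-5, 2], [-18, 7]]
... * rho(b^-1) = [[3, 2], [4, 3]]  ->  [[-7, -4], [-26, -15]]
... * rho(a^-1) = [[-5, 2], [-18, 7]]  ->  [[107, -42], [400, -157]]
... * rho(b) = [[3, -2], [-4, 3]]  ->  [[489, -340], [1828, -1271]]
... * rho(a^-1) = [[-5, 2], [-18, 7]]  ->  [[3675, -1402], [13738, -5241]]
... * rho(b) = [[3, -2], [-4, 3]]  ->  [[16633, -11556], [62178, -43199]]
... * rho(b) = [[3, -2], [-4, 3]]  ->  [[96123, -67934], [359330, -253953]]
... * rho(a) = [[7, -2], [18, -5]]  ->  [[-549951, 147424], [-2055844, 551105]]
... * rho(b^-1) = [[3, 2], [4, 3]]  ->  [[-1060157, -657630], [-3963112, -2458373]]
tr = -1060157 + -2458373 = -3518530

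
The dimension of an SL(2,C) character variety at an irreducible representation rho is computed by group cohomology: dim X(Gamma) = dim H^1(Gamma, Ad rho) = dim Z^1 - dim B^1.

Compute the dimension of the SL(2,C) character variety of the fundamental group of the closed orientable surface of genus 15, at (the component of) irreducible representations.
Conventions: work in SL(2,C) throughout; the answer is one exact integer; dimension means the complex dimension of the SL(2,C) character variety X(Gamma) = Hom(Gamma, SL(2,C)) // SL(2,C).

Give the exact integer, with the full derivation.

Gamma = pi_1(Sigma_15) = < a_1, b_1, ..., a_15, b_15 | prod [a_i, b_i] > has 2g = 30 generators and 1 relator.
Unconstrained cocycle data is one sl_2 vector per generator (90 dimensions), cut by the relator condition d_2(z) = 0.
H^2 = coker(d_2) is dual to H^0 = 0 at irreducible rho (Poincare duality), so d_2 is onto: dim Z^1 = 87.
As always at irreducible rho, dim B^1 = 3.
dim X = dim H^1 = 87 - 3 = 84.

84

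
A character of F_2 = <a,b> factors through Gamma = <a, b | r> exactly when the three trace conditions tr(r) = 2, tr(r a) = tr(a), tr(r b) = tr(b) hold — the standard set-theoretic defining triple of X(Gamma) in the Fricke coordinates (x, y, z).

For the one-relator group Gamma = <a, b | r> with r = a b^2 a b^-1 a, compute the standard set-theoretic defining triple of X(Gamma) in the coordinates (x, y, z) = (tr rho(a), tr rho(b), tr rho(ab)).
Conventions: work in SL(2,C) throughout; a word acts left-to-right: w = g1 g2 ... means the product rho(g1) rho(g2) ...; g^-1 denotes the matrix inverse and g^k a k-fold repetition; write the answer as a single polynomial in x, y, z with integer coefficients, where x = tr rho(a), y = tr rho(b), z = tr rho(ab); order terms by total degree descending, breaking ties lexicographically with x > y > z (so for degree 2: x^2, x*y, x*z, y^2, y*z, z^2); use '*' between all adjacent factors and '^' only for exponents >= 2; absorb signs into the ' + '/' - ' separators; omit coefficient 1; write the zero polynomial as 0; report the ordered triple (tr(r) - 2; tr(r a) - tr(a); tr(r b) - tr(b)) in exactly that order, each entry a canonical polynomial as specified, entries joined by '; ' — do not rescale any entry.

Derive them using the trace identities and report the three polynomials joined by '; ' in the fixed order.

trace(b^2 a) = trace(b)*trace(a b) - trace(a)  (reduce the b square) = y*z - x
trace(b^2) = trace(b)*trace(b) - trace(1)  (reduce the b square) = y^2 - 2
next, trace(b^2 a^2) = trace(a)*trace(b^2 a) - trace(b^2)  (reduce the a square) = x*y*z - x^2 - y^2 + 2
trace(a^2 b^2 a) = trace(a)*trace(b^2 a^2) - trace(b^2 a)  (reduce the a square) = x^2*y*z - x^3 - x*y^2 - y*z + 3*x
and trace(b a b a) = trace(b a)*trace(b a) - trace(1)  (split on b) = z^2 - 2
trace(a b a^2 b) = trace(a)*trace(b a b a) - trace(b a b)  (reduce the a square) = x*z^2 - y*z - x
next, trace(a b a) = trace(a)*trace(b a) - trace(b)  (reduce the a square) = x*z - y
and trace(a b a^2) = trace(a)*trace(a b a) - trace(a b)  (reduce the a square) = x^2*z - x*y - z
next, trace(a^2 b^2 a b) = trace(b)*trace(a b a^2 b) - trace(a b a^2)  (reduce the b square) = x*y*z^2 - x^2*z - y^2*z + z
trace(a b^2 a b^-1 a) = trace(a^2 b^2 a)*trace(b) - trace(a^2 b^2 a b)  (eliminate b^-1) = x^2*y^2*z - x^3*y - x*y^3 - x*y*z^2 + x^2*z + 3*x*y - z
trace(a^3 b^2 a) = trace(a)*trace(a b^2 a^2) - trace(a b^2 a)  (reduce the a square) = x^3*y*z - x^4 - x^2*y^2 - 2*x*y*z + 4*x^2 + y^2 - 2
trace(a b a^3 b) = trace(a)*trace(b a b a^2) - trace(b a b a)  (reduce the a square) = x^2*z^2 - x*y*z - x^2 - z^2 + 2
trace(a b a^3) = trace(a)*trace(a^2 b a) - trace(a^2 b)  (reduce the a square) = x^3*z - x^2*y - 2*x*z + y
and trace(a^3 b^2 a b) = trace(b)*trace(a b a^3 b) - trace(a b a^3)  (reduce the b square) = x^2*y*z^2 - x^3*z - x*y^2*z - y*z^2 + 2*x*z + y
trace(a b^2 a b^-1 a^2) = trace(a^3 b^2 a)*trace(b) - trace(a^3 b^2 a b)  (eliminate b^-1) = x^3*y^2*z - x^4*y - x^2*y^3 - x^2*y*z^2 + x^3*z - x*y^2*z + 4*x^2*y + y^3 + y*z^2 - 2*x*z - 3*y
next, trace(b a b^2 a) = trace(b)*trace(a b a b) - trace(a b a)   [square of b] = y*z^2 - x*z - y
trace(b a b^2) = trace(b)*trace(b a b) - trace(b a)   [square of b] = y^2*z - x*y - z
trace(a b a b^2 a) = trace(a)*trace(b a b^2 a) - trace(b a b^2)   [square of a] = x*y*z^2 - x^2*z - y^2*z + z
and trace(a b a b a b) = trace(b a b a)*trace(b a) - trace(a b)   [split at a repeated b] = z^3 - 3*z
trace(a b a b^2 a b) = trace(b)*trace(a b a b a b) - trace(a b a b a)   [square of b] = y*z^3 - x*z^2 - 2*y*z + x
trace(a b^2 a b^-1 a b) = trace(a b a b^2 a)*trace(b) - trace(a b a b^2 a b)   [inverse elimination on b] = x*y^2*z^2 - x^2*y*z - y^3*z - y*z^3 + x*z^2 + 3*y*z - x
assemble the triple (trace(r) - 2; trace(r a) - x; trace(r b) - y)

x^2*y^2*z - x^3*y - x*y^3 - x*y*z^2 + x^2*z + 3*x*y - z - 2; x^3*y^2*z - x^4*y - x^2*y^3 - x^2*y*z^2 + x^3*z - x*y^2*z + 4*x^2*y + y^3 + y*z^2 - 2*x*z - x - 3*y; x*y^2*z^2 - x^2*y*z - y^3*z - y*z^3 + x*z^2 + 3*y*z - x - y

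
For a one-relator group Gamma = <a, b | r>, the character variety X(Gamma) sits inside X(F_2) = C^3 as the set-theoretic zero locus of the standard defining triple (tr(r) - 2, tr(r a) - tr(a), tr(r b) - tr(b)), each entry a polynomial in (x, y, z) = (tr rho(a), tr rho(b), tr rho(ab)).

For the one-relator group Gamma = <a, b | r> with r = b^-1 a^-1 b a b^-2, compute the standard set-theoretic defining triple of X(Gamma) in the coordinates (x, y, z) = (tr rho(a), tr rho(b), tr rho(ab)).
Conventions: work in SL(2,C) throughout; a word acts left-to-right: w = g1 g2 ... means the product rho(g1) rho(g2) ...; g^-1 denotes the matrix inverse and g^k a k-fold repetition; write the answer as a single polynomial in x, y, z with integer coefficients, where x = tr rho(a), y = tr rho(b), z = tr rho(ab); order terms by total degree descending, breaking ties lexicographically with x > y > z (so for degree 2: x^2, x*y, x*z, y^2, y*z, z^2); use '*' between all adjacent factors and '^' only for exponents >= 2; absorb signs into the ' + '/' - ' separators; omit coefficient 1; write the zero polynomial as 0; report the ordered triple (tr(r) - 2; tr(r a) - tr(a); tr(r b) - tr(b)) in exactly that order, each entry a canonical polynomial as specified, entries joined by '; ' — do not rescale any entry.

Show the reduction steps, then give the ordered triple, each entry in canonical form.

-x*y^3*z + x^2*y^2 + y^4 + y^2*z^2 + x*y*z - x^2 - 4*y^2 - z^2; -x^2*y^3*z + x^3*y^2 + x*y^4 + 2*x*y^2*z^2 - y^3*z - y*z^3 - x^3 - 4*x*y^2 - x*z^2 + 3*y*z + 2*x; -x*y^2*z + x^2*y + y^3 + y*z^2 - 4*y

trace(a b a) = trace(a) trace(b a) - trace(b)   [square of a] = x*z - y
trace(a b a b) = trace(a b) trace(a b) - trace(1)   [split at a repeated a] = z^2 - 2
trace(b a b^-1 a) = trace(a b a) trace(b) - trace(a b a b)   [inverse elimination on b] = x*y*z - y^2 - z^2 + 2
trace(a^-1 b a b^-1) = trace(b a b^-1) trace(a) - trace(b a b^-1 a)   [inverse elimination on a] = -x*y*z + x^2 + y^2 + z^2 - 2
trace(b^-2 a^-1 b a) = trace(a^-1 b a b^-1) trace(b) - trace(a^-1 b a)   [inverse elimination on b] = -x*y^2*z + x^2*y + y^3 + y*z^2 - 3*y
trace(b^-1 a^-1 b a b^-2) = trace(b^-2 a^-1 b a) trace(b) - trace(b^-2 a^-1 b a b)   [inverse elimination on b] = -x*y^3*z + x^2*y^2 + y^4 + y^2*z^2 + x*y*z - x^2 - 4*y^2 - z^2 + 2
trace(a^2) = trace(a) trace(a) - trace(1)   [square of a] = x^2 - 2
trace(b^-1 a^2) = trace(a^2) trace(b) - trace(a^2 b)   [inverse elimination on b] = x^2*y - x*z - y
trace(a b^-2 a) = trace(b^-1 a^2) trace(b) - trace(b^-1 a^2 b)   [inverse elimination on b] = x^2*y^2 - x*y*z - x^2 - y^2 + 2
trace(a^2 b a) = trace(a) trace(b a^2) - trace(b a)   [square of a] = x^2*z - x*y - z
trace(b a b) = trace(b) trace(a b) - trace(a)   [square of b] = y*z - x
trace(a^2 b a b) = trace(a) trace(b a b a) - trace(b a b)   [square of a] = x*z^2 - y*z - x
trace(a b a b^-1 a) = trace(a^2 b a) trace(b) - trace(a^2 b a b)   [inverse elimination on b] = x^2*y*z - x*y^2 - x*z^2 + x
trace(a b a b a b) = trace(b a b a) trace(b a) - trace(a b)   [split at a repeated b] = z^3 - 3*z
trace(a b a b^-1 a b) = trace(a b a b a) trace(b) - trace(a b a b a b)   [inverse elimination on b] = x*y*z^2 - y^2*z - z^3 - x*y + 3*z
trace(b^-1 a b^-1 a b a) = trace(a b a b^-1 a) trace(b) - trace(a b a b^-1 a b)   [inverse elimination on b] = x^2*y^2*z - x*y^3 - 2*x*y*z^2 + y^2*z + z^3 + 2*x*y - 3*z
trace(a b^-1 a b a) = trace(a b a^2) trace(b) - trace(a b a^2 b)   [inverse elimination on b] = x^2*y*z - x*y^2 - x*z^2 + x
trace(b a b^-2 a b^-1 a) = trace(b^-1 a b^-1 a b a) trace(b) - trace(b^-1 a b^-1 a b a b)   [inverse elimination on b] = x^2*y^3*z - x*y^4 - 2*x*y^2*z^2 - x^2*y*z + y^3*z + y*z^3 + 3*x*y^2 + x*z^2 - 3*y*z - x
trace(b^-1 a^-1 b a b^-2 a) = trace(b a b^-2 a b^-1) trace(a) - trace(b a b^-2 a b^-1 a)   [inverse elimination on a] = -x^2*y^3*z + x^3*y^2 + x*y^4 + 2*x*y^2*z^2 - y^3*z - y*z^3 - x^3 - 4*x*y^2 - x*z^2 + 3*y*z + 3*x
assemble the triple (trace(r) - 2; trace(r a) - x; trace(r b) - y)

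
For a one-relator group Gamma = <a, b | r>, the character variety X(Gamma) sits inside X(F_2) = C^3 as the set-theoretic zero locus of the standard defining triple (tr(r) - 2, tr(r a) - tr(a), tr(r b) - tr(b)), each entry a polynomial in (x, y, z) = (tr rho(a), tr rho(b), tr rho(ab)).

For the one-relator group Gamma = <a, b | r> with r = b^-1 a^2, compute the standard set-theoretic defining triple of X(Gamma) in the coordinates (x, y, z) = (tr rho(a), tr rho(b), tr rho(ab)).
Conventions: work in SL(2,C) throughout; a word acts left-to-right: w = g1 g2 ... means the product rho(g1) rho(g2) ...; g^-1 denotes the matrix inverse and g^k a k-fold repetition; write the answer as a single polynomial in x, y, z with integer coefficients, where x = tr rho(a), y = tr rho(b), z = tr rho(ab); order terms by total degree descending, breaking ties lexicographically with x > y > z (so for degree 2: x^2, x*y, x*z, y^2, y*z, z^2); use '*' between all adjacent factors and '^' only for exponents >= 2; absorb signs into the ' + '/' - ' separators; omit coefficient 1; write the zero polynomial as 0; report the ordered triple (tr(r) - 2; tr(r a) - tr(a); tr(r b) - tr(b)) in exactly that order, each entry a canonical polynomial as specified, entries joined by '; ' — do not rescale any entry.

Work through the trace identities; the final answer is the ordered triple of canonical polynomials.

and trace(a^2) = trace(a) trace(a) - trace(1) = x^2 - 2
trace(a^2 b) = trace(a) trace(b a) - trace(b) = x*z - y
trace(b^-1 a^2) = trace(a^2) trace(b) - trace(a^2 b) = x^2*y - x*z - y
trace(a^3) = trace(a) trace(a^2) - trace(a) = x^3 - 3*x
trace(a^3 b) = trace(a) trace(b a^2) - trace(b a) = x^2*z - x*y - z
trace(b^-1 a^3) = trace(a^3) trace(b) - trace(a^3 b) = x^3*y - x^2*z - 2*x*y + z
assemble the triple (trace(r) - 2; trace(r a) - x; trace(r b) - y)

x^2*y - x*z - y - 2; x^3*y - x^2*z - 2*x*y - x + z; x^2 - y - 2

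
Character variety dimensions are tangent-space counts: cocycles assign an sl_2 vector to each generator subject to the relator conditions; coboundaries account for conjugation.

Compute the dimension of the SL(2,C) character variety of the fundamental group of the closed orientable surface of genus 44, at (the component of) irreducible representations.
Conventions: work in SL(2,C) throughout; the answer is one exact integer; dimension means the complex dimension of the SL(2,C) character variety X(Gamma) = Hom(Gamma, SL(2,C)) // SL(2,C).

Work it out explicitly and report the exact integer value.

258

The genus-44 surface group: 2g = 88 generators, one relator prod [a_i, b_i].
Unconstrained cocycle data is one sl_2 vector per generator (264 dimensions), cut by the relator condition d_2(z) = 0.
H^2 = coker(d_2) is dual to H^0 = 0 at irreducible rho (Poincare duality), so d_2 is onto: dim Z^1 = 261.
dim B^1 = 3 (coboundaries, injective at irreducible rho).
dim X = dim H^1 = 261 - 3 = 258.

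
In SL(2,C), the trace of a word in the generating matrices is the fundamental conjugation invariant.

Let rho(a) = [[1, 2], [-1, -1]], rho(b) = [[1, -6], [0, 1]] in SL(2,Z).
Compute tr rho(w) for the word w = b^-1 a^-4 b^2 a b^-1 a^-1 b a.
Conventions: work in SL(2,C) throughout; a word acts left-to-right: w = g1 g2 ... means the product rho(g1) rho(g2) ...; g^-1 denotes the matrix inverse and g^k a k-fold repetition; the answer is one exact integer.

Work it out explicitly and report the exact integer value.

rho(b^-1) = [[1, 6], [0, 1]]
... * rho(a^-1) = [[-1, -2], [1, 1]]  ->  [[5, 4], [1, 1]]
... * rho(a^-1) = [[-1, -2], [1, 1]]  ->  [[-1, -6], [0, -1]]
... * rho(a^-1) = [[-1, -2], [1, 1]]  ->  [[-5, -4], [-1, -1]]
... * rho(a^-1) = [[-1, -2], [1, 1]]  ->  [[1, 6], [0, 1]]
... * rho(b) = [[1, -6], [0, 1]]  ->  [[1, 0], [0, 1]]
... * rho(b) = [[1, -6], [0, 1]]  ->  [[1, -6], [0, 1]]
... * rho(a) = [[1, 2], [-1, -1]]  ->  [[7, 8], [-1, -1]]
... * rho(b^-1) = [[1, 6], [0, 1]]  ->  [[7, 50], [-1, -7]]
... * rho(a^-1) = [[-1, -2], [1, 1]]  ->  [[43, 36], [-6, -5]]
... * rho(b) = [[1, -6], [0, 1]]  ->  [[43, -222], [-6, 31]]
... * rho(a) = [[1, 2], [-1, -1]]  ->  [[265, 308], [-37, -43]]
tr = 265 + -43 = 222

222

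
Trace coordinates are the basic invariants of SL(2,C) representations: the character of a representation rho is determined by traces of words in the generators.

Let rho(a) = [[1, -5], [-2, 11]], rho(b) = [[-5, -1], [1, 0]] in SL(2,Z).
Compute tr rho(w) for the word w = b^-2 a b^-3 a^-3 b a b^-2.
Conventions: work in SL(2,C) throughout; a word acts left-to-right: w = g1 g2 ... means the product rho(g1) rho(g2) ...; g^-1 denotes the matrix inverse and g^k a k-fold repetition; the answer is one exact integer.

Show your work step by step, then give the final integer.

rho(b^-1) = [[0, 1], [-1, -5]]
... * rho(b^-1) = [[0, 1], [-1, -5]]  ->  [[-1, -5], [5, 24]]
... * rho(a) = [[1, -5], [-2, 11]]  ->  [[9, -50], [-43, 239]]
... * rho(b^-1) = [[0, 1], [-1, -5]]  ->  [[50, 259], [-239, -1238]]
... * rho(b^-1) = [[0, 1], [-1, -5]]  ->  [[-259, -1245], [1238, 5951]]
... * rho(b^-1) = [[0, 1], [-1, -5]]  ->  [[1245, 5966], [-5951, -28517]]
... * rho(a^-1) = [[11, 5], [2, 1]]  ->  [[25627, 12191], [-122495, -58272]]
... * rho(a^-1) = [[11, 5], [2, 1]]  ->  [[306279, 140326], [-1463989, -670747]]
... * rho(a^-1) = [[11, 5], [2, 1]]  ->  [[3649721, 1671721], [-17445373, -7990692]]
... * rho(b) = [[-5, -1], [1, 0]]  ->  [[-16576884, -3649721], [79236173, 17445373]]
... * rho(a) = [[1, -5], [-2, 11]]  ->  [[-9277442, 42737489], [44345427, -204281762]]
... * rho(b^-1) = [[0, 1], [-1, -5]]  ->  [[-42737489, -222964887], [204281762, 1065754237]]
... * rho(b^-1) = [[0, 1], [-1, -5]]  ->  [[222964887, 1072086946], [-1065754237, -5124489423]]
tr = 222964887 + -5124489423 = -4901524536

-4901524536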